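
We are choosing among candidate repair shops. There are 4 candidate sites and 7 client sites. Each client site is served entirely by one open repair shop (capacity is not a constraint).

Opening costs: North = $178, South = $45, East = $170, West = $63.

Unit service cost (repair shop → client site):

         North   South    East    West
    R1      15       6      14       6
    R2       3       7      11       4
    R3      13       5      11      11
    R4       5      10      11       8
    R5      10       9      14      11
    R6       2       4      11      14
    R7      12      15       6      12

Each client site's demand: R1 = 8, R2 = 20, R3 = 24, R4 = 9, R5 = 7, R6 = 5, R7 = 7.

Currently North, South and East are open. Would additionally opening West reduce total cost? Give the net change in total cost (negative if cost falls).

No — net change +63 (cost rises by 63).

Current service cost with {North, South, East}: 388.
Adding West: each client site re-picks its cheapest; new service cost 388, saving 0.
Extra fixed cost: 63. Net change = 63 − 0 = 63.
(Totals: 781 → 844.)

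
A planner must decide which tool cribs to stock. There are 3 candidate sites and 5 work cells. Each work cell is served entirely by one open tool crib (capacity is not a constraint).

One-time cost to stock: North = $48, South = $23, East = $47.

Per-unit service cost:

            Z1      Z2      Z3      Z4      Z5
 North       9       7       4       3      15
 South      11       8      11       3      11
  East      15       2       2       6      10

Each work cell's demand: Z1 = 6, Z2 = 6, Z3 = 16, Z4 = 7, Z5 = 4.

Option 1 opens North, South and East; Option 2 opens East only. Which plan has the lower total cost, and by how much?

Option 2 is cheaper by 14.

Option 1: {North, South, East}: Z1→North 9·6=54, Z2→East 2·6=12, Z3→East 2·16=32, Z4→North 3·7=21, Z5→East 10·4=40. Service 159; fixed 118; total 277.
Option 2: {East}: Z1→East 15·6=90, Z2→East 2·6=12, Z3→East 2·16=32, Z4→East 6·7=42, Z5→East 10·4=40. Service 216; fixed 47; total 263.
Difference: |277 − 263| = 14.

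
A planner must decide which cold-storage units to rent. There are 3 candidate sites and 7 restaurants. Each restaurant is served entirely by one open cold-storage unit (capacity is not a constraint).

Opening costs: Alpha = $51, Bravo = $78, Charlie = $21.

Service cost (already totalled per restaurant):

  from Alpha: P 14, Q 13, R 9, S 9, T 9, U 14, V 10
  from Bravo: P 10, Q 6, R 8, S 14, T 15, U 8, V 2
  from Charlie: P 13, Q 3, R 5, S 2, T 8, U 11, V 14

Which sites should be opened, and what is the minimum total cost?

Open Charlie only; minimum total cost 77.

For any fixed open set, each restaurant goes to its cheapest open site; total = fixed + service.
{Charlie}: P→Charlie 13, Q→Charlie 3, R→Charlie 5, S→Charlie 2, T→Charlie 8, U→Charlie 11, V→Charlie 14. Service 56; fixed 21; total 77.
{Alpha, Charlie}: service 52 + fixed 72 = 124
{Alpha}: P→Alpha 14, Q→Alpha 13, R→Alpha 9, S→Alpha 9, T→Alpha 9, U→Alpha 14, V→Alpha 10. Service 78; fixed 51; total 129.
{Alpha, Bravo, Charlie}: P→Bravo 10, Q→Charlie 3, R→Charlie 5, S→Charlie 2, T→Charlie 8, U→Bravo 8, V→Bravo 2. Service 38; fixed 150; total 188.
(All 7 nonempty subsets were checked; Charlie only is lowest.)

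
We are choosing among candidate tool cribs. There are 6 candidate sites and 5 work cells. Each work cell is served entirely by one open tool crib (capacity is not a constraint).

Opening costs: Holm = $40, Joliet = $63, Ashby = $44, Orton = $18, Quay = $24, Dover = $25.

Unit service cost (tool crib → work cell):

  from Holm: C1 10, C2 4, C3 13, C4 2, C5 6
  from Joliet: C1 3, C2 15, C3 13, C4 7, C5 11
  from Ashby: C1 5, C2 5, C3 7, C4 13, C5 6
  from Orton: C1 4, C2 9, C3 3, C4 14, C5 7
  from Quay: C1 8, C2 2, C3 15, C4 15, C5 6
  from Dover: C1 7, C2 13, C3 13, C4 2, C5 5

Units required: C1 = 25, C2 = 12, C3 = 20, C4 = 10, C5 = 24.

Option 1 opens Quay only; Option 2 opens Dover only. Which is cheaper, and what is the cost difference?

Option 1: {Quay}: C1→Quay 8·25=200, C2→Quay 2·12=24, C3→Quay 15·20=300, C4→Quay 15·10=150, C5→Quay 6·24=144. Service 818; fixed 24; total 842.
Option 2: {Dover}: C1→Dover 7·25=175, C2→Dover 13·12=156, C3→Dover 13·20=260, C4→Dover 2·10=20, C5→Dover 5·24=120. Service 731; fixed 25; total 756.
Difference: |842 − 756| = 86.

Option 2 is cheaper by 86.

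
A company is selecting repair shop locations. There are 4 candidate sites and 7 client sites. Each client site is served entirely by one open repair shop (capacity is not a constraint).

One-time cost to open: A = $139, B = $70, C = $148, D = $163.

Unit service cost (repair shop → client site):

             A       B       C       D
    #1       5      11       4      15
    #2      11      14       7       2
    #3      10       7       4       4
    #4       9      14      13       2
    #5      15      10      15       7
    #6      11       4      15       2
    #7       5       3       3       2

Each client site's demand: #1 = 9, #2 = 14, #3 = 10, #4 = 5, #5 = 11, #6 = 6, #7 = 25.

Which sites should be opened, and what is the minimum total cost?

Open D only; minimum total cost 515.

For any fixed open set, each client site goes to its cheapest open site; total = fixed + service.
{D}: #1→D 15·9=135, #2→D 2·14=28, #3→D 4·10=40, #4→D 2·5=10, #5→D 7·11=77, #6→D 2·6=12, #7→D 2·25=50. Service 352; fixed 163; total 515.
{B, D}: service 316 + fixed 233 = 549
{A, D}: service 262 + fixed 302 = 564
{A, B, C, D}: service 253 + fixed 520 = 773
No other subset beats 515.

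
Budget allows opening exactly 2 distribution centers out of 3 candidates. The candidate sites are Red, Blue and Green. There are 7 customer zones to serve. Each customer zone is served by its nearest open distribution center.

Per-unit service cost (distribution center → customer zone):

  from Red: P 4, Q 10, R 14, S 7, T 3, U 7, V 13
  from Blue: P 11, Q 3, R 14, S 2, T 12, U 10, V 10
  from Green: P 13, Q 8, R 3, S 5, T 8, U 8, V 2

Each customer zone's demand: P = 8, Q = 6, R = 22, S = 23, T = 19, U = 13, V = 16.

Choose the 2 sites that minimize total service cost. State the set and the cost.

With exactly 2 open, each customer zone uses its cheapest among the chosen.
{Red, Green}: P→Red 4·8=32, Q→Green 8·6=48, R→Green 3·22=66, S→Green 5·23=115, T→Red 3·19=57, U→Red 7·13=91, V→Green 2·16=32. Service cost 441.
{Blue, Green}: service cost 506
{Red, Blue}: service cost 712
Among all 3 size-2 choices, {Red, Green} is lowest.

Choose Red and Green; total service cost 441.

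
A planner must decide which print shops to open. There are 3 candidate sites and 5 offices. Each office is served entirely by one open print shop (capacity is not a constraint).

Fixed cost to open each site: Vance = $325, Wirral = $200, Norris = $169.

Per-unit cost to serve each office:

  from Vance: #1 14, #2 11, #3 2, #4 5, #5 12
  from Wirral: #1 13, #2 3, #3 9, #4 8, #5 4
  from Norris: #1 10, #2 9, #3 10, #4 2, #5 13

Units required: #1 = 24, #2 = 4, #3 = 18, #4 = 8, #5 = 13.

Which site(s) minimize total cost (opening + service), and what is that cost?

For any fixed open set, each office goes to its cheapest open site; total = fixed + service.
{Wirral}: #1→Wirral 13·24=312, #2→Wirral 3·4=12, #3→Wirral 9·18=162, #4→Wirral 8·8=64, #5→Wirral 4·13=52. Service 602; fixed 200; total 802.
{Norris}: #1→Norris 10·24=240, #2→Norris 9·4=36, #3→Norris 10·18=180, #4→Norris 2·8=16, #5→Norris 13·13=169. Service 641; fixed 169; total 810.
{Wirral, Norris}: #1→Norris 10·24=240, #2→Wirral 3·4=12, #3→Wirral 9·18=162, #4→Norris 2·8=16, #5→Wirral 4·13=52. Service 482; fixed 369; total 851.
{Vance, Wirral, Norris}: #1→Norris 10·24=240, #2→Wirral 3·4=12, #3→Vance 2·18=36, #4→Norris 2·8=16, #5→Wirral 4·13=52. Service 356; fixed 694; total 1050.
No other subset beats 802.

Open Wirral only; minimum total cost 802.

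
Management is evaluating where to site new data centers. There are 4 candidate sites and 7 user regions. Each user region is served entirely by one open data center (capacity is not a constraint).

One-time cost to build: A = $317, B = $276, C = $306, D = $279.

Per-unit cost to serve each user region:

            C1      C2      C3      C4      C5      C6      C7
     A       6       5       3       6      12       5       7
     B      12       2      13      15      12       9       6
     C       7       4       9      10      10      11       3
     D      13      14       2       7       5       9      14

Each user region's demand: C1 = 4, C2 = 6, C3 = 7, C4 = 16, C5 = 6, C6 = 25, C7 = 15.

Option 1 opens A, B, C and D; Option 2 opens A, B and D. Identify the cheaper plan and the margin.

Option 2 is cheaper by 261.

Option 1: {A, B, C, D}: C1→A 6·4=24, C2→B 2·6=12, C3→D 2·7=14, C4→A 6·16=96, C5→D 5·6=30, C6→A 5·25=125, C7→C 3·15=45. Service 346; fixed 1178; total 1524.
Option 2: {A, B, D}: C1→A 6·4=24, C2→B 2·6=12, C3→D 2·7=14, C4→A 6·16=96, C5→D 5·6=30, C6→A 5·25=125, C7→B 6·15=90. Service 391; fixed 872; total 1263.
Difference: |1524 − 1263| = 261.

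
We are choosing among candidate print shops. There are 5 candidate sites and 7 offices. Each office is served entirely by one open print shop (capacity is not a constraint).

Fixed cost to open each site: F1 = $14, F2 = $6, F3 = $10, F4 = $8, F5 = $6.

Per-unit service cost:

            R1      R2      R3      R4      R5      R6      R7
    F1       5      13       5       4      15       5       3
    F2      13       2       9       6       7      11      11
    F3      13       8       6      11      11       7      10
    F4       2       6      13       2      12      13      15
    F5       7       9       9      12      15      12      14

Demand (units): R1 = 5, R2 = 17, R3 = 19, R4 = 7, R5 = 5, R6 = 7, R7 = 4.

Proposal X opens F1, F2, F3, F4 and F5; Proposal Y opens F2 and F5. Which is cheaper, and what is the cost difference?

Proposal X: {F1, F2, F3, F4, F5}: R1→F4 2·5=10, R2→F2 2·17=34, R3→F1 5·19=95, R4→F4 2·7=14, R5→F2 7·5=35, R6→F1 5·7=35, R7→F1 3·4=12. Service 235; fixed 44; total 279.
Proposal Y: {F2, F5}: R1→F5 7·5=35, R2→F2 2·17=34, R3→F2 9·19=171, R4→F2 6·7=42, R5→F2 7·5=35, R6→F2 11·7=77, R7→F2 11·4=44. Service 438; fixed 12; total 450.
Difference: |279 − 450| = 171.

Proposal X is cheaper by 171.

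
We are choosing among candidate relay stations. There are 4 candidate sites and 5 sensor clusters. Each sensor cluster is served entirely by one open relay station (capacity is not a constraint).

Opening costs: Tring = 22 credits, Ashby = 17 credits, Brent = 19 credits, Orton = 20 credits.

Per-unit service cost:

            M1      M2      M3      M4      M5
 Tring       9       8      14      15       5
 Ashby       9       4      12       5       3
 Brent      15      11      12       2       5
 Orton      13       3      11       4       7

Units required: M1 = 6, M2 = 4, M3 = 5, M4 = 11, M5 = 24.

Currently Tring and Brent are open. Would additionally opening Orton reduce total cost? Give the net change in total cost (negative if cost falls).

Current service cost with {Tring, Brent}: 288.
Adding Orton: each sensor cluster re-picks its cheapest; new service cost 263, saving 25.
Extra fixed cost: 20. Net change = 20 − 25 = -5.
(Totals: 329 → 324.)

Yes — net change −5 (cost falls by 5).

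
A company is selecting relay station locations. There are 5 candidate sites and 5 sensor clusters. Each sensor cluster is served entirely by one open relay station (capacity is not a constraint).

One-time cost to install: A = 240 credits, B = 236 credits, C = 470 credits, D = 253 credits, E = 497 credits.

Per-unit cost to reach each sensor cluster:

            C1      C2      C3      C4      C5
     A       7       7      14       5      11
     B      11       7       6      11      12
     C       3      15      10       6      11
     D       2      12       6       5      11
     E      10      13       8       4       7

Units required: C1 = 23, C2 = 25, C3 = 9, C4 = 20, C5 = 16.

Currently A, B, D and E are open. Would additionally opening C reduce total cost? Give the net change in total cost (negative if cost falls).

Current service cost with {A, B, D, E}: 467.
Adding C: each sensor cluster re-picks its cheapest; new service cost 467, saving 0.
Extra fixed cost: 470. Net change = 470 − 0 = 470.
(Totals: 1693 → 2163.)

No — net change +470 (cost rises by 470).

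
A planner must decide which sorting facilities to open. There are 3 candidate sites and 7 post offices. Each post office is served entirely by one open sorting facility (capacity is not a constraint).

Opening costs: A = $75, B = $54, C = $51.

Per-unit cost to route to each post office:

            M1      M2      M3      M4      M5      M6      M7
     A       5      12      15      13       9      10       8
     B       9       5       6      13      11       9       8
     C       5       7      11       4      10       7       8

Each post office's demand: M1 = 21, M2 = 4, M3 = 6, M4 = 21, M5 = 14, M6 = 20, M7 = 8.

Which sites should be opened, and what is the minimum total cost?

Open C only; minimum total cost 678.

For any fixed open set, each post office goes to its cheapest open site; total = fixed + service.
{C}: M1→C 5·21=105, M2→C 7·4=28, M3→C 11·6=66, M4→C 4·21=84, M5→C 10·14=140, M6→C 7·20=140, M7→C 8·8=64. Service 627; fixed 51; total 678.
{B, C}: service 589 + fixed 105 = 694
{A, C}: M1→A 5·21=105, M2→C 7·4=28, M3→C 11·6=66, M4→C 4·21=84, M5→A 9·14=126, M6→C 7·20=140, M7→A 8·8=64. Service 613; fixed 126; total 739.
{A, B, C}: service 575 + fixed 180 = 755
No other subset beats 678.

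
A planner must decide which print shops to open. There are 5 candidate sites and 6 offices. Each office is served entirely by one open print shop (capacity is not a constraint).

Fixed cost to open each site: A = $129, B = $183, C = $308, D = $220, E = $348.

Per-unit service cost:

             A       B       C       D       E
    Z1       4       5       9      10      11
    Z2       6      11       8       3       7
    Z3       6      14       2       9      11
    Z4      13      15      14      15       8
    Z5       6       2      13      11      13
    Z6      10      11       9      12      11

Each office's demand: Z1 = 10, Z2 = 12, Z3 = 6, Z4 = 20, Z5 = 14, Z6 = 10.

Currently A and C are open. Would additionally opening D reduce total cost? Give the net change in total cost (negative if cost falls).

Current service cost with {A, C}: 558.
Adding D: each office re-picks its cheapest; new service cost 522, saving 36.
Extra fixed cost: 220. Net change = 220 − 36 = 184.
(Totals: 995 → 1179.)

No — net change +184 (cost rises by 184).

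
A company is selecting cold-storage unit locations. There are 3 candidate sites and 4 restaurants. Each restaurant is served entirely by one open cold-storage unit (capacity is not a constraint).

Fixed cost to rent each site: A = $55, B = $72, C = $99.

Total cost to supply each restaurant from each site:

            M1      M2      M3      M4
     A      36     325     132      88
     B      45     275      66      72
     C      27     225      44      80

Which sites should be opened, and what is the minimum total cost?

Open C only; minimum total cost 475.

For any fixed open set, each restaurant goes to its cheapest open site; total = fixed + service.
{C}: M1→C 27, M2→C 225, M3→C 44, M4→C 80. Service 376; fixed 99; total 475.
{A, C}: M1→C 27, M2→C 225, M3→C 44, M4→C 80. Service 376; fixed 154; total 530.
{B}: M1→B 45, M2→B 275, M3→B 66, M4→B 72. Service 458; fixed 72; total 530.
{A, B, C}: service 368 + fixed 226 = 594
(All 7 nonempty subsets were checked; C only is lowest.)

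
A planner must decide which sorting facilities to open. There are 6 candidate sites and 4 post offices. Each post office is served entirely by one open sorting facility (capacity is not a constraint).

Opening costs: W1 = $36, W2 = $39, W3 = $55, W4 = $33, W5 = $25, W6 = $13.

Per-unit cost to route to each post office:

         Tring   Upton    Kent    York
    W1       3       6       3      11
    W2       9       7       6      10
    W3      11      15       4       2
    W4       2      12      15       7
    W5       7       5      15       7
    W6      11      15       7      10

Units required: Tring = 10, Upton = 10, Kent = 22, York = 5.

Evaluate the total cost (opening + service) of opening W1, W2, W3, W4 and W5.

Total cost: 334

Each post office is assigned to its cheapest site among the open ones.
{W1, W2, W3, W4, W5}: Tring→W4 2·10=20, Upton→W5 5·10=50, Kent→W1 3·22=66, York→W3 2·5=10. Service 146; fixed 188; total 334.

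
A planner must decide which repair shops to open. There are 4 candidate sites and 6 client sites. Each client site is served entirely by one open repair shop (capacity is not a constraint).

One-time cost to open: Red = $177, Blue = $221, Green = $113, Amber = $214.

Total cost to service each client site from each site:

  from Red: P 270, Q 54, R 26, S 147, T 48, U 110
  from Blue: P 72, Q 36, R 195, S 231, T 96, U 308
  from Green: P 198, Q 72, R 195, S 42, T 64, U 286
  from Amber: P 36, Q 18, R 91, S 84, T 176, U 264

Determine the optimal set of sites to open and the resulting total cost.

Open Red and Amber; minimum total cost 713.

For any fixed open set, each client site goes to its cheapest open site; total = fixed + service.
{Red, Amber}: P→Amber 36, Q→Amber 18, R→Red 26, S→Amber 84, T→Red 48, U→Red 110. Service 322; fixed 391; total 713.
{Red, Green}: service 478 + fixed 290 = 768
{Red, Green, Amber}: P→Amber 36, Q→Amber 18, R→Red 26, S→Green 42, T→Red 48, U→Red 110. Service 280; fixed 504; total 784.
{Red, Blue, Green, Amber}: P→Amber 36, Q→Amber 18, R→Red 26, S→Green 42, T→Red 48, U→Red 110. Service 280; fixed 725; total 1005.
No other subset beats 713.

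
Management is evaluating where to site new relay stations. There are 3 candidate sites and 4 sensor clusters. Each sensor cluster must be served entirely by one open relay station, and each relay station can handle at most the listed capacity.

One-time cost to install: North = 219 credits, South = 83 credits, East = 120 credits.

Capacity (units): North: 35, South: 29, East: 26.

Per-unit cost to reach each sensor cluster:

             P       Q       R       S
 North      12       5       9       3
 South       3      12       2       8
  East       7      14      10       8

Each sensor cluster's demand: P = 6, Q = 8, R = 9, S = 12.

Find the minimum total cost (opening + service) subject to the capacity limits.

Open {North, South}: P→South 3·6=18, Q→North 5·8=40, R→South 2·9=18, S→North 3·12=36.
Loads: North carries 20/35, South carries 15/29. Service 112; fixed 302; total 414.
Next best feasible plan costs 431.

Minimum total cost: 414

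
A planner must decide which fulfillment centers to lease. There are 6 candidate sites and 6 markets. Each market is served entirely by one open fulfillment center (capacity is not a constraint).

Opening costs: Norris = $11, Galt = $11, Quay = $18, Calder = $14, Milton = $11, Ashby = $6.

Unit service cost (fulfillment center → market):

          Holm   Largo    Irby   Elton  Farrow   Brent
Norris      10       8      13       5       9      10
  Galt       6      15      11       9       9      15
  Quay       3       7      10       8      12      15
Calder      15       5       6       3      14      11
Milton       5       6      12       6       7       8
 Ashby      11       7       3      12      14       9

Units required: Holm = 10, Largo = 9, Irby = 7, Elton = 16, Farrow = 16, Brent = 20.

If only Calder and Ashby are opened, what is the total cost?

Each market is assigned to its cheapest site among the open ones.
{Calder, Ashby}: Holm→Ashby 11·10=110, Largo→Calder 5·9=45, Irby→Ashby 3·7=21, Elton→Calder 3·16=48, Farrow→Calder 14·16=224, Brent→Ashby 9·20=180. Service 628; fixed 20; total 648.

Total cost: 648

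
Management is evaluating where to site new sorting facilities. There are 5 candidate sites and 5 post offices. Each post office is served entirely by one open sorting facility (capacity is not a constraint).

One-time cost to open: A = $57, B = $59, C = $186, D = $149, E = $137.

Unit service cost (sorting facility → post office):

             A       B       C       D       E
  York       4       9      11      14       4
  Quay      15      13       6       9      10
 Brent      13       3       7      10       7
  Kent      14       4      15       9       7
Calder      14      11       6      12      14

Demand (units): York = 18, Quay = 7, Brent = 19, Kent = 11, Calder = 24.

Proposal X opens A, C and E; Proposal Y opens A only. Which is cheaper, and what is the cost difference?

Proposal X: {A, C, E}: York→A 4·18=72, Quay→C 6·7=42, Brent→C 7·19=133, Kent→E 7·11=77, Calder→C 6·24=144. Service 468; fixed 380; total 848.
Proposal Y: {A}: York→A 4·18=72, Quay→A 15·7=105, Brent→A 13·19=247, Kent→A 14·11=154, Calder→A 14·24=336. Service 914; fixed 57; total 971.
Difference: |848 − 971| = 123.

Proposal X is cheaper by 123.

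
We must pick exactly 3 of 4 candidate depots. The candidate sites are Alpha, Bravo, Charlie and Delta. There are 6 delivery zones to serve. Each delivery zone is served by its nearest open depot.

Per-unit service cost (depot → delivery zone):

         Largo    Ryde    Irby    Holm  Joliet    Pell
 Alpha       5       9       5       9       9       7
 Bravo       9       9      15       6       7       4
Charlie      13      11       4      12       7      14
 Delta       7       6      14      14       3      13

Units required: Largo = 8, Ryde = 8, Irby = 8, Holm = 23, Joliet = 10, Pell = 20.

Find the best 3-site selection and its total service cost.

Choose Alpha, Bravo and Delta; total service cost 376.

With exactly 3 open, each delivery zone uses its cheapest among the chosen.
{Alpha, Bravo, Delta}: Largo→Alpha 5·8=40, Ryde→Delta 6·8=48, Irby→Alpha 5·8=40, Holm→Bravo 6·23=138, Joliet→Delta 3·10=30, Pell→Bravo 4·20=80. Service cost 376.
{Bravo, Charlie, Delta}: service cost 384
{Alpha, Bravo, Charlie}: service cost 432
Among all 4 size-3 choices, {Alpha, Bravo, Delta} is lowest.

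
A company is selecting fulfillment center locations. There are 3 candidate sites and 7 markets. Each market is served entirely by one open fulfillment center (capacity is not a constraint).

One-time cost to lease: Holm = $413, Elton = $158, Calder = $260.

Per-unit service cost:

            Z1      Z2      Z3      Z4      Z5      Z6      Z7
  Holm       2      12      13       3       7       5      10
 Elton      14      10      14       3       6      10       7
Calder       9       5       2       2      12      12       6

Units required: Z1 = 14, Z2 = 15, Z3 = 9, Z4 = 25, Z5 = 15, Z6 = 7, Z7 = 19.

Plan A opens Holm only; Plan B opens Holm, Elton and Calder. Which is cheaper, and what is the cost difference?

Plan A is cheaper by 98.

Plan A: {Holm}: Z1→Holm 2·14=28, Z2→Holm 12·15=180, Z3→Holm 13·9=117, Z4→Holm 3·25=75, Z5→Holm 7·15=105, Z6→Holm 5·7=35, Z7→Holm 10·19=190. Service 730; fixed 413; total 1143.
Plan B: {Holm, Elton, Calder}: Z1→Holm 2·14=28, Z2→Calder 5·15=75, Z3→Calder 2·9=18, Z4→Calder 2·25=50, Z5→Elton 6·15=90, Z6→Holm 5·7=35, Z7→Calder 6·19=114. Service 410; fixed 831; total 1241.
Difference: |1143 − 1241| = 98.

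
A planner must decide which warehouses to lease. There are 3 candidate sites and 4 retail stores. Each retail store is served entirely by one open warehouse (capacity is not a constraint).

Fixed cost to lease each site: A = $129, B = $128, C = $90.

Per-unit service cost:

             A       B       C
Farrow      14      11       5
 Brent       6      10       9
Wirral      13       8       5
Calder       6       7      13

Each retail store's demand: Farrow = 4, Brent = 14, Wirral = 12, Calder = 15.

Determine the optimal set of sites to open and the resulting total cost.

Open A and C; minimum total cost 473.

For any fixed open set, each retail store goes to its cheapest open site; total = fixed + service.
{A, C}: Farrow→C 5·4=20, Brent→A 6·14=84, Wirral→C 5·12=60, Calder→A 6·15=90. Service 254; fixed 219; total 473.
{C}: service 401 + fixed 90 = 491
{B}: service 385 + fixed 128 = 513
{A, B, C}: service 254 + fixed 347 = 601
No other subset beats 473.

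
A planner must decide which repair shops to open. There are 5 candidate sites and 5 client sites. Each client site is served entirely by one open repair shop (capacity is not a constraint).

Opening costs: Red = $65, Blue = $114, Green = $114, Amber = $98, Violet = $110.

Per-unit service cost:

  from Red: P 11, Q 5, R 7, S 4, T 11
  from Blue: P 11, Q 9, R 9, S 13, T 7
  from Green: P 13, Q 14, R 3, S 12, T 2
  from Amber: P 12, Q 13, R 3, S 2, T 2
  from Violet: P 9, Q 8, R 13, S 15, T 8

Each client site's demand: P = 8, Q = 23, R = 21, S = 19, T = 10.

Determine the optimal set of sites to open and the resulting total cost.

For any fixed open set, each client site goes to its cheapest open site; total = fixed + service.
{Red, Amber}: P→Red 11·8=88, Q→Red 5·23=115, R→Amber 3·21=63, S→Amber 2·19=38, T→Amber 2·10=20. Service 324; fixed 163; total 487.
{Red, Green}: P→Red 11·8=88, Q→Red 5·23=115, R→Green 3·21=63, S→Red 4·19=76, T→Green 2·10=20. Service 362; fixed 179; total 541.
{Red, Amber, Violet}: P→Violet 9·8=72, Q→Red 5·23=115, R→Amber 3·21=63, S→Amber 2·19=38, T→Amber 2·10=20. Service 308; fixed 273; total 581.
{Red, Blue, Green, Amber, Violet}: service 308 + fixed 501 = 809
No other subset beats 487.

Open Red and Amber; minimum total cost 487.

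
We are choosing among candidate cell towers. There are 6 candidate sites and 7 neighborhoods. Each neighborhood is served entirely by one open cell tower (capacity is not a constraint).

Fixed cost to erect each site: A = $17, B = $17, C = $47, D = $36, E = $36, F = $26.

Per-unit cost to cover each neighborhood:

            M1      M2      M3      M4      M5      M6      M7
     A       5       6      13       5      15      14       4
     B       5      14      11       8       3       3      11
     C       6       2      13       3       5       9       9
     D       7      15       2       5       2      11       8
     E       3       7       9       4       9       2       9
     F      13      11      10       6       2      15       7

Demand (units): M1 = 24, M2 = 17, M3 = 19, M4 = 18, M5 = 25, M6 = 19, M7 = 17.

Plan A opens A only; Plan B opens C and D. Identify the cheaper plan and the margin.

Plan A: {A}: M1→A 5·24=120, M2→A 6·17=102, M3→A 13·19=247, M4→A 5·18=90, M5→A 15·25=375, M6→A 14·19=266, M7→A 4·17=68. Service 1268; fixed 17; total 1285.
Plan B: {C, D}: M1→C 6·24=144, M2→C 2·17=34, M3→D 2·19=38, M4→C 3·18=54, M5→D 2·25=50, M6→C 9·19=171, M7→D 8·17=136. Service 627; fixed 83; total 710.
Difference: |1285 − 710| = 575.

Plan B is cheaper by 575.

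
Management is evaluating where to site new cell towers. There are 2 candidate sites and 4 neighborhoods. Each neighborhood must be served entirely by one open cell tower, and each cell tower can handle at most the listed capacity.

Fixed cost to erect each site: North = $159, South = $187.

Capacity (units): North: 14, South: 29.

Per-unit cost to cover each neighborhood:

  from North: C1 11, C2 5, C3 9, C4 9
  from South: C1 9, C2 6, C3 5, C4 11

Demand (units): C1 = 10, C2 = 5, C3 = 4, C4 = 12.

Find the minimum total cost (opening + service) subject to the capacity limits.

Open {North, South}: C1→South 9·10=90, C2→South 6·5=30, C3→South 5·4=20, C4→North 9·12=108.
Loads: North carries 12/14, South carries 19/29. Service 248; fixed 346; total 594.
Next best feasible plan costs 613.

Minimum total cost: 594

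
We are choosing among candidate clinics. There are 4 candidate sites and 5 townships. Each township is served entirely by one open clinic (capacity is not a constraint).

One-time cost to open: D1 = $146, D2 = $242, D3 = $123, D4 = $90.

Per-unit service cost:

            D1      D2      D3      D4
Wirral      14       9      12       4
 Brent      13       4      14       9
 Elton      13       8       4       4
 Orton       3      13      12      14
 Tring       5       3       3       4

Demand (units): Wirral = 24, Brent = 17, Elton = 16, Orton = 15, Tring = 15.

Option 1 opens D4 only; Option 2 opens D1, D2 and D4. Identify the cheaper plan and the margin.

Option 1: {D4}: Wirral→D4 4·24=96, Brent→D4 9·17=153, Elton→D4 4·16=64, Orton→D4 14·15=210, Tring→D4 4·15=60. Service 583; fixed 90; total 673.
Option 2: {D1, D2, D4}: Wirral→D4 4·24=96, Brent→D2 4·17=68, Elton→D4 4·16=64, Orton→D1 3·15=45, Tring→D2 3·15=45. Service 318; fixed 478; total 796.
Difference: |673 − 796| = 123.

Option 1 is cheaper by 123.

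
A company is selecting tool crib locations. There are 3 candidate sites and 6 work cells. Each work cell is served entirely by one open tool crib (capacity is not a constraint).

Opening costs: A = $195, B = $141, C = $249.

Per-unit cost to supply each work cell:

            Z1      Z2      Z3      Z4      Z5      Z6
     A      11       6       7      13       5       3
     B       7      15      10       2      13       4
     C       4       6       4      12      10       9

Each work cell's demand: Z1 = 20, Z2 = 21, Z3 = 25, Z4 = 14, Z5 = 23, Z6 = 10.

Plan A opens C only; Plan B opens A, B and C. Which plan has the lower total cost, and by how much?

Plan A is cheaper by 21.

Plan A: {C}: Z1→C 4·20=80, Z2→C 6·21=126, Z3→C 4·25=100, Z4→C 12·14=168, Z5→C 10·23=230, Z6→C 9·10=90. Service 794; fixed 249; total 1043.
Plan B: {A, B, C}: Z1→C 4·20=80, Z2→A 6·21=126, Z3→C 4·25=100, Z4→B 2·14=28, Z5→A 5·23=115, Z6→A 3·10=30. Service 479; fixed 585; total 1064.
Difference: |1043 − 1064| = 21.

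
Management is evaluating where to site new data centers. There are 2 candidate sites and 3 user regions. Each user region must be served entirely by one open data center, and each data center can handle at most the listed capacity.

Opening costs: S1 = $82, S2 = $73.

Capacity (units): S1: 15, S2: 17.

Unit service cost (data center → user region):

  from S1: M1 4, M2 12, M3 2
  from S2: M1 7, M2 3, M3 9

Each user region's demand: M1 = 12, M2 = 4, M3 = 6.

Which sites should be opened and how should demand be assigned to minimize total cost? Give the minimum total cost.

Open {S1, S2}: M1→S2 7·12=84, M2→S2 3·4=12, M3→S1 2·6=12.
Loads: S1 carries 6/15, S2 carries 16/17. Service 108; fixed 155; total 263.
Next best feasible plan costs 269.

Minimum total cost: 263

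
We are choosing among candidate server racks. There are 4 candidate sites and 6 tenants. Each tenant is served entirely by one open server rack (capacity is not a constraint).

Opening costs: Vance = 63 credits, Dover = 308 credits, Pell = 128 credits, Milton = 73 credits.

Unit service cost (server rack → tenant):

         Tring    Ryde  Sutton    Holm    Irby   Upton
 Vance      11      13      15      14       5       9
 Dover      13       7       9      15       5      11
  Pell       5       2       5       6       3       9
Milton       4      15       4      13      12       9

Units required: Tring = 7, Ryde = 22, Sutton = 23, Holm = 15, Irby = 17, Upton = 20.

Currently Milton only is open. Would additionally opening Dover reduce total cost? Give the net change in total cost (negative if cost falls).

No — net change +13 (cost rises by 13).

Current service cost with {Milton}: 1029.
Adding Dover: each tenant re-picks its cheapest; new service cost 734, saving 295.
Extra fixed cost: 308. Net change = 308 − 295 = 13.
(Totals: 1102 → 1115.)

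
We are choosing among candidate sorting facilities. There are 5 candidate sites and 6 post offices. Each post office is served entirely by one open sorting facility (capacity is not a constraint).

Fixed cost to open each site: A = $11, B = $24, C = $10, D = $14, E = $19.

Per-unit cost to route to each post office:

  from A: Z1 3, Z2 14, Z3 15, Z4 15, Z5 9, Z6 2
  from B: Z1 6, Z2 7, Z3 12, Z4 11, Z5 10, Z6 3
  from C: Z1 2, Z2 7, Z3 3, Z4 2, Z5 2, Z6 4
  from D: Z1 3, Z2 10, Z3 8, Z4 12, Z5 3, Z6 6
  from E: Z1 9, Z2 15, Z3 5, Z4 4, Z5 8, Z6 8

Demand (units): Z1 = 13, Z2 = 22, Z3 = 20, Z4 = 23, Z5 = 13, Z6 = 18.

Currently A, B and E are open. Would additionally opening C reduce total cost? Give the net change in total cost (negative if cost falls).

Current service cost with {A, B, E}: 525.
Adding C: each post office re-picks its cheapest; new service cost 348, saving 177.
Extra fixed cost: 10. Net change = 10 − 177 = -167.
(Totals: 579 → 412.)

Yes — net change −167 (cost falls by 167).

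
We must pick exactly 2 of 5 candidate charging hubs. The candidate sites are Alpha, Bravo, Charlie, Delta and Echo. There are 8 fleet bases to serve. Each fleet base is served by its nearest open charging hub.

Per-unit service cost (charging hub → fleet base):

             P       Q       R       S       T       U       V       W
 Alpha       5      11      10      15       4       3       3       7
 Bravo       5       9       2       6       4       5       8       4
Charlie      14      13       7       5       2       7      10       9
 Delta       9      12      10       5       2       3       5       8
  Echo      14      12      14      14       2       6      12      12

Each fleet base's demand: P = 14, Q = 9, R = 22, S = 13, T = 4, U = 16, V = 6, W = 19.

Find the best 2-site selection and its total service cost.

With exactly 2 open, each fleet base uses its cheapest among the chosen.
{Bravo, Delta}: P→Bravo 5·14=70, Q→Bravo 9·9=81, R→Bravo 2·22=44, S→Delta 5·13=65, T→Delta 2·4=8, U→Delta 3·16=48, V→Delta 5·6=30, W→Bravo 4·19=76. Service cost 422.
{Alpha, Bravo}: service cost 431
{Bravo, Charlie}: service cost 472
Among all 10 size-2 choices, {Bravo, Delta} is lowest.

Choose Bravo and Delta; total service cost 422.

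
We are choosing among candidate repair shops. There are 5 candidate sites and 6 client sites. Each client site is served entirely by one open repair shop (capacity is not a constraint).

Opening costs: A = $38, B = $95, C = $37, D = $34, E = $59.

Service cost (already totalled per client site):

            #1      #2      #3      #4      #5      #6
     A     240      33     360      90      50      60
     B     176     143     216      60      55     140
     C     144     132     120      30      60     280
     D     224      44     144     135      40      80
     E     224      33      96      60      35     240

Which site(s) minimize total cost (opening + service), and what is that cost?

For any fixed open set, each client site goes to its cheapest open site; total = fixed + service.
{A, C}: #1→C 144, #2→A 33, #3→C 120, #4→C 30, #5→A 50, #6→A 60. Service 437; fixed 75; total 512.
{C, D}: service 458 + fixed 71 = 529
{A, C, E}: service 398 + fixed 134 = 532
{A, B, C, D, E}: service 398 + fixed 263 = 661
No other subset beats 512.

Open A and C; minimum total cost 512.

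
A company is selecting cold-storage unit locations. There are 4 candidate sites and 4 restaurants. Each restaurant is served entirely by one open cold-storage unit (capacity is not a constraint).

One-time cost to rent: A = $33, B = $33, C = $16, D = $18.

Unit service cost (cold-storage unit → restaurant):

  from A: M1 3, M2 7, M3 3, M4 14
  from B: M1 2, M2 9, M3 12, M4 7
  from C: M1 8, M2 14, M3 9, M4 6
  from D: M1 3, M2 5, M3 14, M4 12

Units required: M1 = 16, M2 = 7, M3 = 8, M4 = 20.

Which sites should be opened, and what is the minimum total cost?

Open A and C; minimum total cost 290.

For any fixed open set, each restaurant goes to its cheapest open site; total = fixed + service.
{A, C}: M1→A 3·16=48, M2→A 7·7=49, M3→A 3·8=24, M4→C 6·20=120. Service 241; fixed 49; total 290.
{A, C, D}: M1→A 3·16=48, M2→D 5·7=35, M3→A 3·8=24, M4→C 6·20=120. Service 227; fixed 67; total 294.
{A, B, C}: service 225 + fixed 82 = 307
{A, B, C, D}: M1→B 2·16=32, M2→D 5·7=35, M3→A 3·8=24, M4→C 6·20=120. Service 211; fixed 100; total 311.
No other subset beats 290.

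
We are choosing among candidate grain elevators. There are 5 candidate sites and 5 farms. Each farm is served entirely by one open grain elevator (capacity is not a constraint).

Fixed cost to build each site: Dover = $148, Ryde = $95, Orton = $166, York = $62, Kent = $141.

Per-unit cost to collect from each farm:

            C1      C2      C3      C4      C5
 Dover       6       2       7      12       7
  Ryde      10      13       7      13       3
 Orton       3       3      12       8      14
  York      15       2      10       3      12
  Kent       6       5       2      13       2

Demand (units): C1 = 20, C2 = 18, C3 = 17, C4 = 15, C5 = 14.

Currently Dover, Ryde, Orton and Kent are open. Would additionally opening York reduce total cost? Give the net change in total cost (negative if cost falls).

Current service cost with {Dover, Ryde, Orton, Kent}: 278.
Adding York: each farm re-picks its cheapest; new service cost 203, saving 75.
Extra fixed cost: 62. Net change = 62 − 75 = -13.
(Totals: 828 → 815.)

Yes — net change −13 (cost falls by 13).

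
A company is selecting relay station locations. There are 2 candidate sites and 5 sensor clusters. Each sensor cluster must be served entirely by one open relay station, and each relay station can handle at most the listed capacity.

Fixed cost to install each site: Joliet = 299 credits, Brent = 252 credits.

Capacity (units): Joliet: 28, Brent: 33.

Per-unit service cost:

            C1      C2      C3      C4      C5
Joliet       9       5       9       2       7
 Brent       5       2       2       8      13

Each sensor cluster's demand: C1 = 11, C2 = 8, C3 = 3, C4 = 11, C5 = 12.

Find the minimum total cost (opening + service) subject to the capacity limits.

Open {Joliet, Brent}: C1→Brent 5·11=55, C2→Brent 2·8=16, C3→Brent 2·3=6, C4→Joliet 2·11=22, C5→Joliet 7·12=84.
Loads: Joliet carries 23/28, Brent carries 22/33. Service 183; fixed 551; total 734.
Next best feasible plan costs 755.

Minimum total cost: 734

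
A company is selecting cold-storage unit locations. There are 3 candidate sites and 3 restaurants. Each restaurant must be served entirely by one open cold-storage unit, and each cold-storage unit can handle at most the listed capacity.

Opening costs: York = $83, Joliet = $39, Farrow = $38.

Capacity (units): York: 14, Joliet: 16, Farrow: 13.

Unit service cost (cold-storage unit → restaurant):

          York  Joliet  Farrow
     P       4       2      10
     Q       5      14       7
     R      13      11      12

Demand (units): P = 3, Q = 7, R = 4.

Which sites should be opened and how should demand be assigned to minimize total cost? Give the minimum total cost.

Minimum total cost: 176

Open {Joliet, Farrow}: P→Joliet 2·3=6, Q→Farrow 7·7=49, R→Joliet 11·4=44.
Loads: Joliet carries 7/16, Farrow carries 7/13. Service 99; fixed 77; total 176.
Next best feasible plan costs 180.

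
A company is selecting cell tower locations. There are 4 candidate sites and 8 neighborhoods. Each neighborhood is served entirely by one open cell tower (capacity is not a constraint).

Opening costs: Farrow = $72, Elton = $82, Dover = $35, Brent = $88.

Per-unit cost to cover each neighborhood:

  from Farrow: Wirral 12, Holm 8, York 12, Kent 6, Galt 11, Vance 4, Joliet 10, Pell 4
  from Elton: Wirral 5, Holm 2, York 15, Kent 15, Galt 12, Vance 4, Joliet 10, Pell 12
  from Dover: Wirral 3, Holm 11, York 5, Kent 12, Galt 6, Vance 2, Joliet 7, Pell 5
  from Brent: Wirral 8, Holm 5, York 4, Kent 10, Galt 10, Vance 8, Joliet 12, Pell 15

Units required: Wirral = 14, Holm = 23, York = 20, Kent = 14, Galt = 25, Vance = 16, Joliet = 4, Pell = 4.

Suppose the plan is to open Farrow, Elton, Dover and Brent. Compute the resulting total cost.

Total cost: 755

Each neighborhood is assigned to its cheapest site among the open ones.
{Farrow, Elton, Dover, Brent}: Wirral→Dover 3·14=42, Holm→Elton 2·23=46, York→Brent 4·20=80, Kent→Farrow 6·14=84, Galt→Dover 6·25=150, Vance→Dover 2·16=32, Joliet→Dover 7·4=28, Pell→Farrow 4·4=16. Service 478; fixed 277; total 755.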